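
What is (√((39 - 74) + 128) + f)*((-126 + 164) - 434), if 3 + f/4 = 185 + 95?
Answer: -438768 - 396*√93 ≈ -4.4259e+5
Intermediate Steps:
f = 1108 (f = -12 + 4*(185 + 95) = -12 + 4*280 = -12 + 1120 = 1108)
(√((39 - 74) + 128) + f)*((-126 + 164) - 434) = (√((39 - 74) + 128) + 1108)*((-126 + 164) - 434) = (√(-35 + 128) + 1108)*(38 - 434) = (√93 + 1108)*(-396) = (1108 + √93)*(-396) = -438768 - 396*√93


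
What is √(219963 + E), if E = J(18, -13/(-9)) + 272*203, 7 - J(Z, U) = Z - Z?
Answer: √275186 ≈ 524.58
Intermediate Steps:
J(Z, U) = 7 (J(Z, U) = 7 - (Z - Z) = 7 - 1*0 = 7 + 0 = 7)
E = 55223 (E = 7 + 272*203 = 7 + 55216 = 55223)
√(219963 + E) = √(219963 + 55223) = √275186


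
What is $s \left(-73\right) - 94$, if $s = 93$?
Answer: $-6883$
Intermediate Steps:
$s \left(-73\right) - 94 = 93 \left(-73\right) - 94 = -6789 - 94 = -6883$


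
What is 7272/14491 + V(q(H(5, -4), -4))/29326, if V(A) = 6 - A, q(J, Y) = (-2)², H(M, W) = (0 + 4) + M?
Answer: 2480089/4941431 ≈ 0.50190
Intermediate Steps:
H(M, W) = 4 + M
q(J, Y) = 4
7272/14491 + V(q(H(5, -4), -4))/29326 = 7272/14491 + (6 - 1*4)/29326 = 7272*(1/14491) + (6 - 4)*(1/29326) = 7272/14491 + 2*(1/29326) = 7272/14491 + 1/14663 = 2480089/4941431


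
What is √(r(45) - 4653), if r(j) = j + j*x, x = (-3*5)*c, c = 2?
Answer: 3*I*√662 ≈ 77.188*I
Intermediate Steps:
x = -30 (x = -3*5*2 = -15*2 = -30)
r(j) = -29*j (r(j) = j + j*(-30) = j - 30*j = -29*j)
√(r(45) - 4653) = √(-29*45 - 4653) = √(-1305 - 4653) = √(-5958) = 3*I*√662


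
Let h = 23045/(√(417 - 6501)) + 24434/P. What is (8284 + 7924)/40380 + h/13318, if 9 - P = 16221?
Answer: 145771066067/363270957420 - 23045*I/1038804 ≈ 0.40127 - 0.022184*I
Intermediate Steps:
P = -16212 (P = 9 - 1*16221 = 9 - 16221 = -16212)
h = -12217/8106 - 23045*I/78 (h = 23045/(√(417 - 6501)) + 24434/(-16212) = 23045/(√(-6084)) + 24434*(-1/16212) = 23045/((78*I)) - 12217/8106 = 23045*(-I/78) - 12217/8106 = -23045*I/78 - 12217/8106 = -12217/8106 - 23045*I/78 ≈ -1.5072 - 295.45*I)
(8284 + 7924)/40380 + h/13318 = (8284 + 7924)/40380 + (-12217/8106 - 23045*I/78)/13318 = 16208*(1/40380) + (-12217/8106 - 23045*I/78)*(1/13318) = 4052/10095 + (-12217/107955708 - 23045*I/1038804) = 145771066067/363270957420 - 23045*I/1038804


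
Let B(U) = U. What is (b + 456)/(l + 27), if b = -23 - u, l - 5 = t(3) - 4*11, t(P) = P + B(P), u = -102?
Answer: -535/6 ≈ -89.167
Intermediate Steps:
t(P) = 2*P (t(P) = P + P = 2*P)
l = -33 (l = 5 + (2*3 - 4*11) = 5 + (6 - 44) = 5 - 38 = -33)
b = 79 (b = -23 - 1*(-102) = -23 + 102 = 79)
(b + 456)/(l + 27) = (79 + 456)/(-33 + 27) = 535/(-6) = 535*(-⅙) = -535/6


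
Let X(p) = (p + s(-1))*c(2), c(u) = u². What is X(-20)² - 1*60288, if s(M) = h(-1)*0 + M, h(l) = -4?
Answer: -53232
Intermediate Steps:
s(M) = M (s(M) = -4*0 + M = 0 + M = M)
X(p) = -4 + 4*p (X(p) = (p - 1)*2² = (-1 + p)*4 = -4 + 4*p)
X(-20)² - 1*60288 = (-4 + 4*(-20))² - 1*60288 = (-4 - 80)² - 60288 = (-84)² - 60288 = 7056 - 60288 = -53232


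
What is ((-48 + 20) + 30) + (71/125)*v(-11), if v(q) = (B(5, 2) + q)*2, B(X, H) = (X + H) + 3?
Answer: 108/125 ≈ 0.86400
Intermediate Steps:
B(X, H) = 3 + H + X (B(X, H) = (H + X) + 3 = 3 + H + X)
v(q) = 20 + 2*q (v(q) = ((3 + 2 + 5) + q)*2 = (10 + q)*2 = 20 + 2*q)
((-48 + 20) + 30) + (71/125)*v(-11) = ((-48 + 20) + 30) + (71/125)*(20 + 2*(-11)) = (-28 + 30) + (71*(1/125))*(20 - 22) = 2 + (71/125)*(-2) = 2 - 142/125 = 108/125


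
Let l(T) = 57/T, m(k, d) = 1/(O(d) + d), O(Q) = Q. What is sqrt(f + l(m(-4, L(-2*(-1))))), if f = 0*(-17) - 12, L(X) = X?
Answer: 6*sqrt(6) ≈ 14.697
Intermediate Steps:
m(k, d) = 1/(2*d) (m(k, d) = 1/(d + d) = 1/(2*d))
f = -12 (f = 0 - 12 = -12)
sqrt(f + l(m(-4, L(-2*(-1))))) = sqrt(-12 + 57/((1/(2*((-2*(-1))))))) = sqrt(-12 + 57/(((1/2)/2))) = sqrt(-12 + 57/(((1/2)*(1/2)))) = sqrt(-12 + 57/(1/4)) = sqrt(-12 + 57*4) = sqrt(-12 + 228) = sqrt(216) = 6*sqrt(6)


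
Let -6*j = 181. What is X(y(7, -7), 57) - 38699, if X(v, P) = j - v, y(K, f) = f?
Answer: -232333/6 ≈ -38722.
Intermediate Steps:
j = -181/6 (j = -⅙*181 = -181/6 ≈ -30.167)
X(v, P) = -181/6 - v
X(y(7, -7), 57) - 38699 = (-181/6 - 1*(-7)) - 38699 = (-181/6 + 7) - 38699 = -139/6 - 38699 = -232333/6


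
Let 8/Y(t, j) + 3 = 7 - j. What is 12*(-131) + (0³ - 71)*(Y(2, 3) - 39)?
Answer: 629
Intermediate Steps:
Y(t, j) = 8/(4 - j) (Y(t, j) = 8/(-3 + (7 - j)) = 8/(4 - j))
12*(-131) + (0³ - 71)*(Y(2, 3) - 39) = 12*(-131) + (0³ - 71)*(-8/(-4 + 3) - 39) = -1572 + (0 - 71)*(-8/(-1) - 39) = -1572 - 71*(-8*(-1) - 39) = -1572 - 71*(8 - 39) = -1572 - 71*(-31) = -1572 + 2201 = 629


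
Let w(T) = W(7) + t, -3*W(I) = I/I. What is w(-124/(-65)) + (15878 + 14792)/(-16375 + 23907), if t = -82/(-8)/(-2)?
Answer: -62653/45192 ≈ -1.3864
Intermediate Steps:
W(I) = -1/3 (W(I) = -I/(3*I) = -1/3*1 = -1/3)
t = -41/8 (t = -82*(-1/8)*(-1/2) = (41/4)*(-1/2) = -41/8 ≈ -5.1250)
w(T) = -131/24 (w(T) = -1/3 - 41/8 = -131/24)
w(-124/(-65)) + (15878 + 14792)/(-16375 + 23907) = -131/24 + (15878 + 14792)/(-16375 + 23907) = -131/24 + 30670/7532 = -131/24 + 30670*(1/7532) = -131/24 + 15335/3766 = -62653/45192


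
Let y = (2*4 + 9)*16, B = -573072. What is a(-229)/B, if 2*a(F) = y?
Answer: -17/71634 ≈ -0.00023732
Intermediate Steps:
y = 272 (y = (8 + 9)*16 = 17*16 = 272)
a(F) = 136 (a(F) = (1/2)*272 = 136)
a(-229)/B = 136/(-573072) = 136*(-1/573072) = -17/71634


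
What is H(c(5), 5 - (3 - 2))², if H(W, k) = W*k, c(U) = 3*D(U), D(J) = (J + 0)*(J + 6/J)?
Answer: 138384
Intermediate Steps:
D(J) = J*(J + 6/J)
c(U) = 18 + 3*U² (c(U) = 3*(6 + U²) = 18 + 3*U²)
H(c(5), 5 - (3 - 2))² = ((18 + 3*5²)*(5 - (3 - 2)))² = ((18 + 3*25)*(5 - 1*1))² = ((18 + 75)*(5 - 1))² = (93*4)² = 372² = 138384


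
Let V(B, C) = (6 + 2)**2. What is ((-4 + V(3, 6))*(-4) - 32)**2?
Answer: 73984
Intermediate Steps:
V(B, C) = 64 (V(B, C) = 8**2 = 64)
((-4 + V(3, 6))*(-4) - 32)**2 = ((-4 + 64)*(-4) - 32)**2 = (60*(-4) - 32)**2 = (-240 - 32)**2 = (-272)**2 = 73984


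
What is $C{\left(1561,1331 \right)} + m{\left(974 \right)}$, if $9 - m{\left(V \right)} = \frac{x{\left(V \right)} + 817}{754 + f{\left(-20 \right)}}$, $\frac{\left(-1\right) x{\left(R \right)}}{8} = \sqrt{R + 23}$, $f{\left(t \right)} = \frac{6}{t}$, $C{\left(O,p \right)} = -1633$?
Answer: $- \frac{12248258}{7537} + \frac{80 \sqrt{997}}{7537} \approx -1624.7$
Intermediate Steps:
$x{\left(R \right)} = - 8 \sqrt{23 + R}$ ($x{\left(R \right)} = - 8 \sqrt{R + 23} = - 8 \sqrt{23 + R}$)
$m{\left(V \right)} = \frac{59663}{7537} + \frac{80 \sqrt{23 + V}}{7537}$ ($m{\left(V \right)} = 9 - \frac{- 8 \sqrt{23 + V} + 817}{754 + \frac{6}{-20}} = 9 - \frac{817 - 8 \sqrt{23 + V}}{754 + 6 \left(- \frac{1}{20}\right)} = 9 - \frac{817 - 8 \sqrt{23 + V}}{754 - \frac{3}{10}} = 9 - \frac{817 - 8 \sqrt{23 + V}}{\frac{7537}{10}} = 9 - \left(817 - 8 \sqrt{23 + V}\right) \frac{10}{7537} = 9 - \left(\frac{8170}{7537} - \frac{80 \sqrt{23 + V}}{7537}\right) = 9 + \left(- \frac{8170}{7537} + \frac{80 \sqrt{23 + V}}{7537}\right) = \frac{59663}{7537} + \frac{80 \sqrt{23 + V}}{7537}$)
$C{\left(1561,1331 \right)} + m{\left(974 \right)} = -1633 + \left(\frac{59663}{7537} + \frac{80 \sqrt{23 + 974}}{7537}\right) = -1633 + \left(\frac{59663}{7537} + \frac{80 \sqrt{997}}{7537}\right) = - \frac{12248258}{7537} + \frac{80 \sqrt{997}}{7537}$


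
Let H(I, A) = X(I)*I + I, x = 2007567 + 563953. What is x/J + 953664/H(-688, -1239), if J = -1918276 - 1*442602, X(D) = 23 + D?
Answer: 8411966659/8425973582 ≈ 0.99834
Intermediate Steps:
x = 2571520
J = -2360878 (J = -1918276 - 442602 = -2360878)
H(I, A) = I + I*(23 + I) (H(I, A) = (23 + I)*I + I = I*(23 + I) + I = I + I*(23 + I))
x/J + 953664/H(-688, -1239) = 2571520/(-2360878) + 953664/((-688*(24 - 688))) = 2571520*(-1/2360878) + 953664/((-688*(-664))) = -1285760/1180439 + 953664/456832 = -1285760/1180439 + 953664*(1/456832) = -1285760/1180439 + 14901/7138 = 8411966659/8425973582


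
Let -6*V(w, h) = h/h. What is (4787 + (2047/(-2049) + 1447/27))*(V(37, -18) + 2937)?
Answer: 1572620417845/110646 ≈ 1.4213e+7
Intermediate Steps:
V(w, h) = -⅙ (V(w, h) = -h/(6*h) = -⅙*1 = -⅙)
(4787 + (2047/(-2049) + 1447/27))*(V(37, -18) + 2937) = (4787 + (2047/(-2049) + 1447/27))*(-⅙ + 2937) = (4787 + (2047*(-1/2049) + 1447*(1/27)))*(17621/6) = (4787 + (-2047/2049 + 1447/27))*(17621/6) = (4787 + 969878/18441)*(17621/6) = (89246945/18441)*(17621/6) = 1572620417845/110646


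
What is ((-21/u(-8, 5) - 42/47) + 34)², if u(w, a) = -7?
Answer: 2879809/2209 ≈ 1303.7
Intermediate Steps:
((-21/u(-8, 5) - 42/47) + 34)² = ((-21/(-7) - 42/47) + 34)² = ((-21*(-⅐) - 42*1/47) + 34)² = ((3 - 42/47) + 34)² = (99/47 + 34)² = (1697/47)² = 2879809/2209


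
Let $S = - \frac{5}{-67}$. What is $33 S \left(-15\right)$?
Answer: $- \frac{2475}{67} \approx -36.94$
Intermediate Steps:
$S = \frac{5}{67}$ ($S = \left(-5\right) \left(- \frac{1}{67}\right) = \frac{5}{67} \approx 0.074627$)
$33 S \left(-15\right) = 33 \cdot \frac{5}{67} \left(-15\right) = \frac{165}{67} \left(-15\right) = - \frac{2475}{67}$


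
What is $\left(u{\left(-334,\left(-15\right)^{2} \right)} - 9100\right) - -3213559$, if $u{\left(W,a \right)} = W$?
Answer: $3204125$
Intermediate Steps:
$\left(u{\left(-334,\left(-15\right)^{2} \right)} - 9100\right) - -3213559 = \left(-334 - 9100\right) - -3213559 = \left(-334 - 9100\right) + 3213559 = -9434 + 3213559 = 3204125$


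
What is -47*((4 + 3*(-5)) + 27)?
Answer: -752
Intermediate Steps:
-47*((4 + 3*(-5)) + 27) = -47*((4 - 15) + 27) = -47*(-11 + 27) = -47*16 = -752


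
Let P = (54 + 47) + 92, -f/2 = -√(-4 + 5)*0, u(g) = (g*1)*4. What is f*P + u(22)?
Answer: 88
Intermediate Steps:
u(g) = 4*g (u(g) = g*4 = 4*g)
f = 0 (f = -2*(-√(-4 + 5))*0 = -2*(-√1)*0 = -2*(-1*1)*0 = -(-2)*0 = -2*0 = 0)
P = 193 (P = 101 + 92 = 193)
f*P + u(22) = 0*193 + 4*22 = 0 + 88 = 88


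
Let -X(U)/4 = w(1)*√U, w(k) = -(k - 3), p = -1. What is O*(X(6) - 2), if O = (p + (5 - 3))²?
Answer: -2 - 8*√6 ≈ -21.596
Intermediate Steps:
w(k) = 3 - k (w(k) = -(-3 + k) = 3 - k)
O = 1 (O = (-1 + (5 - 3))² = (-1 + 2)² = 1² = 1)
X(U) = -8*√U (X(U) = -4*(3 - 1*1)*√U = -4*(3 - 1)*√U = -8*√U)
O*(X(6) - 2) = 1*(-8*√6 - 2) = 1*(-2 - 8*√6) = -2 - 8*√6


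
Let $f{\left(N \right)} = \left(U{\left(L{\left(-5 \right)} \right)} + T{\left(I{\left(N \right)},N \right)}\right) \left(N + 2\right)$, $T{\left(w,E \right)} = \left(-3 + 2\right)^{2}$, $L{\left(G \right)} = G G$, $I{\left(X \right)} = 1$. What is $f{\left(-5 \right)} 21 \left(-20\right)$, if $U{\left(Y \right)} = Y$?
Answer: $32760$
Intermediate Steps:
$L{\left(G \right)} = G^{2}$
$T{\left(w,E \right)} = 1$ ($T{\left(w,E \right)} = \left(-1\right)^{2} = 1$)
$f{\left(N \right)} = 52 + 26 N$ ($f{\left(N \right)} = \left(\left(-5\right)^{2} + 1\right) \left(N + 2\right) = \left(25 + 1\right) \left(2 + N\right) = 26 \left(2 + N\right) = 52 + 26 N$)
$f{\left(-5 \right)} 21 \left(-20\right) = \left(52 + 26 \left(-5\right)\right) 21 \left(-20\right) = \left(52 - 130\right) 21 \left(-20\right) = \left(-78\right) 21 \left(-20\right) = \left(-1638\right) \left(-20\right) = 32760$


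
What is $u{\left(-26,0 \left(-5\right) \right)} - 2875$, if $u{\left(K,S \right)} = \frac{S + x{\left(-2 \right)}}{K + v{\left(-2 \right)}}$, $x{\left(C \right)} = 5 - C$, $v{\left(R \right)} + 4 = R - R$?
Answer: $- \frac{86257}{30} \approx -2875.2$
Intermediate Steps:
$v{\left(R \right)} = -4$ ($v{\left(R \right)} = -4 + \left(R - R\right) = -4 + 0 = -4$)
$u{\left(K,S \right)} = \frac{7 + S}{-4 + K}$ ($u{\left(K,S \right)} = \frac{S + \left(5 - -2\right)}{K - 4} = \frac{S + \left(5 + 2\right)}{-4 + K} = \frac{S + 7}{-4 + K} = \frac{7 + S}{-4 + K}$)
$u{\left(-26,0 \left(-5\right) \right)} - 2875 = \frac{7 + 0 \left(-5\right)}{-4 - 26} - 2875 = \frac{7 + 0}{-30} - 2875 = \left(- \frac{1}{30}\right) 7 - 2875 = - \frac{7}{30} - 2875 = - \frac{86257}{30}$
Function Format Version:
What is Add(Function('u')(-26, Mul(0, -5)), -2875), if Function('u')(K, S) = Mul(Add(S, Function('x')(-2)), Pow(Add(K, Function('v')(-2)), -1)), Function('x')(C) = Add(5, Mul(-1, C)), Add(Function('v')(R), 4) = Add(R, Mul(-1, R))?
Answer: Rational(-86257, 30) ≈ -2875.2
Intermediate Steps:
Function('v')(R) = -4 (Function('v')(R) = Add(-4, Add(R, Mul(-1, R))) = Add(-4, 0) = -4)
Function('u')(K, S) = Mul(Pow(Add(-4, K), -1), Add(7, S)) (Function('u')(K, S) = Mul(Add(S, Add(5, Mul(-1, -2))), Pow(Add(K, -4), -1)) = Mul(Add(S, Add(5, 2)), Pow(Add(-4, K), -1)) = Mul(Add(S, 7), Pow(Add(-4, K), -1)) = Mul(Add(7, S), Pow(Add(-4, K), -1)) = Mul(Pow(Add(-4, K), -1), Add(7, S)))
Add(Function('u')(-26, Mul(0, -5)), -2875) = Add(Mul(Pow(Add(-4, -26), -1), Add(7, Mul(0, -5))), -2875) = Add(Mul(Pow(-30, -1), Add(7, 0)), -2875) = Add(Mul(Rational(-1, 30), 7), -2875) = Add(Rational(-7, 30), -2875) = Rational(-86257, 30)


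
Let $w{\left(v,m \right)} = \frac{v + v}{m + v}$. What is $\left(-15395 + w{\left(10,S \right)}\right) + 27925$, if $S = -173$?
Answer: $\frac{2042370}{163} \approx 12530.0$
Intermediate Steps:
$w{\left(v,m \right)} = \frac{2 v}{m + v}$
$\left(-15395 + w{\left(10,S \right)}\right) + 27925 = \left(-15395 + 2 \cdot 10 \frac{1}{-173 + 10}\right) + 27925 = \left(-15395 + 2 \cdot 10 \frac{1}{-163}\right) + 27925 = \left(-15395 + 2 \cdot 10 \left(- \frac{1}{163}\right)\right) + 27925 = \left(-15395 - \frac{20}{163}\right) + 27925 = - \frac{2509405}{163} + 27925 = \frac{2042370}{163}$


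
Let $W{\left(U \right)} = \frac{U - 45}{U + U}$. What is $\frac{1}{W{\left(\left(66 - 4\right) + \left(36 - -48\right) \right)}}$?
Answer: $\frac{292}{101} \approx 2.8911$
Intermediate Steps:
$W{\left(U \right)} = \frac{-45 + U}{2 U}$
$\frac{1}{W{\left(\left(66 - 4\right) + \left(36 - -48\right) \right)}} = \frac{1}{\frac{1}{2} \frac{1}{\left(66 - 4\right) + \left(36 - -48\right)} \left(-45 + \left(\left(66 - 4\right) + \left(36 - -48\right)\right)\right)} = \frac{1}{\frac{1}{2} \frac{1}{62 + \left(36 + 48\right)} \left(-45 + \left(62 + \left(36 + 48\right)\right)\right)} = \frac{1}{\frac{1}{2} \frac{1}{62 + 84} \left(-45 + \left(62 + 84\right)\right)} = \frac{1}{\frac{1}{2} \cdot \frac{1}{146} \left(-45 + 146\right)} = \frac{1}{\frac{1}{2} \cdot \frac{1}{146} \cdot 101} = \frac{1}{\frac{101}{292}} = \frac{292}{101}$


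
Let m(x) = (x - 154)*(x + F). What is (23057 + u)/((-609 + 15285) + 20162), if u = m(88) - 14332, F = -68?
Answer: 7405/34838 ≈ 0.21256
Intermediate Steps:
m(x) = (-154 + x)*(-68 + x) (m(x) = (x - 154)*(x - 68) = (-154 + x)*(-68 + x))
u = -15652 (u = (10472 + 88² - 222*88) - 14332 = (10472 + 7744 - 19536) - 14332 = -1320 - 14332 = -15652)
(23057 + u)/((-609 + 15285) + 20162) = (23057 - 15652)/((-609 + 15285) + 20162) = 7405/(14676 + 20162) = 7405/34838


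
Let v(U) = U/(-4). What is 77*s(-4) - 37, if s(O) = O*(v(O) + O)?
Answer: 887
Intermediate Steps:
v(U) = -U/4 (v(U) = U*(-1/4) = -U/4)
s(O) = 3*O**2/4 (s(O) = O*(-O/4 + O) = O*(3*O/4) = 3*O**2/4)
77*s(-4) - 37 = 77*((3/4)*(-4)**2) - 37 = 77*((3/4)*16) - 37 = 77*12 - 37 = 924 - 37 = 887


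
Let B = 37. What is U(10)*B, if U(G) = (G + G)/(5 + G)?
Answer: 148/3 ≈ 49.333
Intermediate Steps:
U(G) = 2*G/(5 + G) (U(G) = (2*G)/(5 + G) = 2*G/(5 + G))
U(10)*B = (2*10/(5 + 10))*37 = (2*10/15)*37 = (2*10*(1/15))*37 = (4/3)*37 = 148/3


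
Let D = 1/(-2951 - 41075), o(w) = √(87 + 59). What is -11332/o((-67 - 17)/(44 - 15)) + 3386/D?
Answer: -149072036 - 5666*√146/73 ≈ -1.4907e+8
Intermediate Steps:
o(w) = √146
D = -1/44026 (D = 1/(-44026) = -1/44026 ≈ -2.2714e-5)
-11332/o((-67 - 17)/(44 - 15)) + 3386/D = -11332*√146/146 + 3386/(-1/44026) = -5666*√146/73 + 3386*(-44026) = -5666*√146/73 - 149072036 = -149072036 - 5666*√146/73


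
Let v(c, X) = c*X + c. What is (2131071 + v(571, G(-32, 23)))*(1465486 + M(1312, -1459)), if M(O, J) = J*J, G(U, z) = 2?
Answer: 7665581870928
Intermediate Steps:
v(c, X) = c + X*c (v(c, X) = X*c + c = c + X*c)
M(O, J) = J²
(2131071 + v(571, G(-32, 23)))*(1465486 + M(1312, -1459)) = (2131071 + 571*(1 + 2))*(1465486 + (-1459)²) = (2131071 + 571*3)*(1465486 + 2128681) = (2131071 + 1713)*3594167 = 2132784*3594167 = 7665581870928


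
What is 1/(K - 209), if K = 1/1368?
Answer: -1368/285911 ≈ -0.0047847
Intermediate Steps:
K = 1/1368 ≈ 0.00073099
1/(K - 209) = 1/(1/1368 - 209) = 1/(-285911/1368) = -1368/285911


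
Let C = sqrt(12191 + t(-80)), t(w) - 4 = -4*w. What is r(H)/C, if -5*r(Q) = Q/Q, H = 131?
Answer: -sqrt(12515)/62575 ≈ -0.0017878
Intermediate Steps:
r(Q) = -1/5 (r(Q) = -Q/(5*Q) = -1/5*1 = -1/5)
t(w) = 4 - 4*w
C = sqrt(12515) (C = sqrt(12191 + (4 - 4*(-80))) = sqrt(12191 + (4 + 320)) = sqrt(12191 + 324) = sqrt(12515) ≈ 111.87)
r(H)/C = -sqrt(12515)/12515/5 = -sqrt(12515)/62575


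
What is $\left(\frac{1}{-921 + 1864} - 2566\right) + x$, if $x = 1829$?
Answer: $- \frac{694990}{943} \approx -737.0$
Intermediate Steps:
$\left(\frac{1}{-921 + 1864} - 2566\right) + x = \left(\frac{1}{-921 + 1864} - 2566\right) + 1829 = \left(\frac{1}{943} - 2566\right) + 1829 = - \frac{2419737}{943} + 1829 = - \frac{694990}{943}$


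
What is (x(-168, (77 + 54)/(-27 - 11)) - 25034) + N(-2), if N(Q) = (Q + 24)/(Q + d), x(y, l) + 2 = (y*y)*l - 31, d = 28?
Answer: -30224076/247 ≈ -1.2236e+5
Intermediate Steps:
x(y, l) = -33 + l*y² (x(y, l) = -2 + ((y*y)*l - 31) = -2 + (y²*l - 31) = -2 + (l*y² - 31) = -2 + (-31 + l*y²) = -33 + l*y²)
N(Q) = (24 + Q)/(28 + Q) (N(Q) = (Q + 24)/(Q + 28) = (24 + Q)/(28 + Q))
(x(-168, (77 + 54)/(-27 - 11)) - 25034) + N(-2) = ((-33 + ((77 + 54)/(-27 - 11))*(-168)²) - 25034) + (24 - 2)/(28 - 2) = ((-33 + (131/(-38))*28224) - 25034) + 22/26 = ((-33 + (131*(-1/38))*28224) - 25034) + (1/26)*22 = ((-33 - 131/38*28224) - 25034) + 11/13 = ((-33 - 1848672/19) - 25034) + 11/13 = (-1849299/19 - 25034) + 11/13 = -2324945/19 + 11/13 = -30224076/247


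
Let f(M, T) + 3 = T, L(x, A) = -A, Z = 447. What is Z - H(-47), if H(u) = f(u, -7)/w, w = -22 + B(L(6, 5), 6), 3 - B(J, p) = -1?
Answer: 4018/9 ≈ 446.44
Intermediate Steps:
B(J, p) = 4 (B(J, p) = 3 - 1*(-1) = 3 + 1 = 4)
f(M, T) = -3 + T
w = -18 (w = -22 + 4 = -18)
H(u) = 5/9 (H(u) = (-3 - 7)/(-18) = -10*(-1/18) = 5/9)
Z - H(-47) = 447 - 1*5/9 = 447 - 5/9 = 4018/9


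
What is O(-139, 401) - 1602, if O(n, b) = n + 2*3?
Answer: -1735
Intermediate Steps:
O(n, b) = 6 + n (O(n, b) = n + 6 = 6 + n)
O(-139, 401) - 1602 = (6 - 139) - 1602 = -133 - 1602 = -1735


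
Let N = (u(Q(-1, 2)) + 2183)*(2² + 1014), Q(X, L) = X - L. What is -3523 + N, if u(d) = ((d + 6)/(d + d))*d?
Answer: 2220298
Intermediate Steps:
u(d) = 3 + d/2 (u(d) = ((6 + d)/((2*d)))*d = ((6 + d)*(1/(2*d)))*d = ((6 + d)/(2*d))*d = 3 + d/2)
N = 2223821 (N = ((3 + (-1 - 1*2)/2) + 2183)*(2² + 1014) = ((3 + (-1 - 2)/2) + 2183)*(4 + 1014) = ((3 + (½)*(-3)) + 2183)*1018 = ((3 - 3/2) + 2183)*1018 = (3/2 + 2183)*1018 = (4369/2)*1018 = 2223821)
-3523 + N = -3523 + 2223821 = 2220298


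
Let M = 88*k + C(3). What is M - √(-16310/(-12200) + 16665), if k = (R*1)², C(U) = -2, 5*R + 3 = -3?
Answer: 3118/25 - √6201543955/610 ≈ -4.3782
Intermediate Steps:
R = -6/5 (R = -⅗ + (⅕)*(-3) = -⅗ - ⅗ = -6/5 ≈ -1.2000)
k = 36/25 (k = (-6/5*1)² = (-6/5)² = 36/25 ≈ 1.4400)
M = 3118/25 (M = 88*(36/25) - 2 = 3168/25 - 2 = 3118/25 ≈ 124.72)
M - √(-16310/(-12200) + 16665) = 3118/25 - √(-16310/(-12200) + 16665) = 3118/25 - √(-16310*(-1/12200) + 16665) = 3118/25 - √(1631/1220 + 16665) = 3118/25 - √(20332931/1220) = 3118/25 - √6201543955/610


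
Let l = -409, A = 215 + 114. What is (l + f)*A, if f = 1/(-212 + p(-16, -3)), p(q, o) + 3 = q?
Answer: -4440560/33 ≈ -1.3456e+5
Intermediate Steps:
p(q, o) = -3 + q
A = 329
f = -1/231 (f = 1/(-212 + (-3 - 16)) = 1/(-212 - 19) = 1/(-231) = -1/231 ≈ -0.0043290)
(l + f)*A = (-409 - 1/231)*329 = -94480/231*329 = -4440560/33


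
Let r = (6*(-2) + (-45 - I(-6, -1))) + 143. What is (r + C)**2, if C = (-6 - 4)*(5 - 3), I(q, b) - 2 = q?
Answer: 4900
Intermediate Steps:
I(q, b) = 2 + q
C = -20 (C = -10*2 = -20)
r = 90 (r = (6*(-2) + (-45 - (2 - 6))) + 143 = (-12 + (-45 - 1*(-4))) + 143 = (-12 + (-45 + 4)) + 143 = (-12 - 41) + 143 = -53 + 143 = 90)
(r + C)**2 = (90 - 20)**2 = 70**2 = 4900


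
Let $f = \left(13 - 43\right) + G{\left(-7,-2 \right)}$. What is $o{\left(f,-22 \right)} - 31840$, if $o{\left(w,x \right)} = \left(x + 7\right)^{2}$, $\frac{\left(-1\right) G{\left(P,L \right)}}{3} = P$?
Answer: $-31615$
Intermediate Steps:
$G{\left(P,L \right)} = - 3 P$
$f = -9$ ($f = \left(13 - 43\right) - -21 = -30 + 21 = -9$)
$o{\left(w,x \right)} = \left(7 + x\right)^{2}$
$o{\left(f,-22 \right)} - 31840 = \left(7 - 22\right)^{2} - 31840 = \left(-15\right)^{2} - 31840 = 225 - 31840 = -31615$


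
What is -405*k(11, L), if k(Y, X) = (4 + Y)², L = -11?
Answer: -91125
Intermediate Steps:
-405*k(11, L) = -405*(4 + 11)² = -405*15² = -405*225 = -91125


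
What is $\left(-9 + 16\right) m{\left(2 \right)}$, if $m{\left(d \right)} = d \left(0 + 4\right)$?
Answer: $56$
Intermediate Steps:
$m{\left(d \right)} = 4 d$ ($m{\left(d \right)} = d 4 = 4 d$)
$\left(-9 + 16\right) m{\left(2 \right)} = \left(-9 + 16\right) 4 \cdot 2 = 7 \cdot 8 = 56$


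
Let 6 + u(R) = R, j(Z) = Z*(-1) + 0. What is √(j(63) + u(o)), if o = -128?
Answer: I*√197 ≈ 14.036*I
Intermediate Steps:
j(Z) = -Z (j(Z) = -Z + 0 = -Z)
u(R) = -6 + R
√(j(63) + u(o)) = √(-1*63 + (-6 - 128)) = √(-63 - 134) = √(-197) = I*√197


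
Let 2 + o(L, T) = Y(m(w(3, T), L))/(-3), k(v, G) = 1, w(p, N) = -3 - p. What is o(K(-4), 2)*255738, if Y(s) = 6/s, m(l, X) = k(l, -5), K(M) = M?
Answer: -1022952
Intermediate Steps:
m(l, X) = 1
o(L, T) = -4 (o(L, T) = -2 + (6/1)/(-3) = -2 + (6*1)*(-⅓) = -2 + 6*(-⅓) = -2 - 2 = -4)
o(K(-4), 2)*255738 = -4*255738 = -1022952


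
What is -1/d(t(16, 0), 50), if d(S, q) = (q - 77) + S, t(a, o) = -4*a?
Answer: 1/91 ≈ 0.010989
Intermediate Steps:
d(S, q) = -77 + S + q (d(S, q) = (-77 + q) + S = -77 + S + q)
-1/d(t(16, 0), 50) = -1/(-77 - 4*16 + 50) = -1/(-77 - 64 + 50) = -1/(-91) = -1*(-1/91) = 1/91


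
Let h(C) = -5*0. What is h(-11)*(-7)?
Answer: 0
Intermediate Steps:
h(C) = 0
h(-11)*(-7) = 0*(-7) = 0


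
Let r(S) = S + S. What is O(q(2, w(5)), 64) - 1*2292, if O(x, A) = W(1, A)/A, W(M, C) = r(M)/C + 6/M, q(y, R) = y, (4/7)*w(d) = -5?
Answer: -4693823/2048 ≈ -2291.9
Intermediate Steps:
w(d) = -35/4 (w(d) = (7/4)*(-5) = -35/4)
r(S) = 2*S
W(M, C) = 6/M + 2*M/C (W(M, C) = (2*M)/C + 6/M = 2*M/C + 6/M = 6/M + 2*M/C)
O(x, A) = (6 + 2/A)/A (O(x, A) = (6/1 + 2*1/A)/A = (6*1 + 2/A)/A = (6 + 2/A)/A)
O(q(2, w(5)), 64) - 1*2292 = 2*(1 + 3*64)/64**2 - 1*2292 = 2*(1/4096)*(1 + 192) - 2292 = 2*(1/4096)*193 - 2292 = 193/2048 - 2292 = -4693823/2048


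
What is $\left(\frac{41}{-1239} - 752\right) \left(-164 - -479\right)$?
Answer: $- \frac{13976535}{59} \approx -2.3689 \cdot 10^{5}$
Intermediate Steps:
$\left(\frac{41}{-1239} - 752\right) \left(-164 - -479\right) = \left(41 \left(- \frac{1}{1239}\right) - 752\right) \left(-164 + 479\right) = \left(- \frac{41}{1239} - 752\right) 315 = \left(- \frac{931769}{1239}\right) 315 = - \frac{13976535}{59}$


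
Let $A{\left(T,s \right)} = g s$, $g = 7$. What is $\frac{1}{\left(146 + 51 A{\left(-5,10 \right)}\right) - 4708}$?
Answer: $- \frac{1}{992} \approx -0.0010081$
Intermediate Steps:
$A{\left(T,s \right)} = 7 s$
$\frac{1}{\left(146 + 51 A{\left(-5,10 \right)}\right) - 4708} = \frac{1}{\left(146 + 51 \cdot 7 \cdot 10\right) - 4708} = \frac{1}{\left(146 + 51 \cdot 70\right) - 4708} = \frac{1}{\left(146 + 3570\right) - 4708} = \frac{1}{3716 - 4708} = \frac{1}{-992} = - \frac{1}{992}$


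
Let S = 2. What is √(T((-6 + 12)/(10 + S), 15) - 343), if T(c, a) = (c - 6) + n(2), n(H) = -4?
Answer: I*√1410/2 ≈ 18.775*I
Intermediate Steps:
T(c, a) = -10 + c (T(c, a) = (c - 6) - 4 = (-6 + c) - 4 = -10 + c)
√(T((-6 + 12)/(10 + S), 15) - 343) = √((-10 + (-6 + 12)/(10 + 2)) - 343) = √((-10 + 6/12) - 343) = √((-10 + 6*(1/12)) - 343) = √((-10 + ½) - 343) = √(-19/2 - 343) = √(-705/2) = I*√1410/2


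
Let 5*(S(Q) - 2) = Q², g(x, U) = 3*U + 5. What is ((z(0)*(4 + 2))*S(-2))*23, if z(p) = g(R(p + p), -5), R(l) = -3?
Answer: -3864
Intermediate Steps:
g(x, U) = 5 + 3*U
z(p) = -10 (z(p) = 5 + 3*(-5) = 5 - 15 = -10)
S(Q) = 2 + Q²/5
((z(0)*(4 + 2))*S(-2))*23 = ((-10*(4 + 2))*(2 + (⅕)*(-2)²))*23 = ((-10*6)*(2 + (⅕)*4))*23 = -60*(2 + ⅘)*23 = -60*14/5*23 = -168*23 = -3864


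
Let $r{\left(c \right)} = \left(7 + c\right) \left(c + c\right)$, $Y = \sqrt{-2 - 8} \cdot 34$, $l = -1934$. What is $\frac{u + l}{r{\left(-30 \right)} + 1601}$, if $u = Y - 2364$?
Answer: $- \frac{4298}{2981} + \frac{34 i \sqrt{10}}{2981} \approx -1.4418 + 0.036068 i$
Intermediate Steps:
$Y = 34 i \sqrt{10}$ ($Y = \sqrt{-10} \cdot 34 = i \sqrt{10} \cdot 34 = 34 i \sqrt{10} \approx 107.52 i$)
$r{\left(c \right)} = 2 c \left(7 + c\right)$ ($r{\left(c \right)} = \left(7 + c\right) 2 c = 2 c \left(7 + c\right)$)
$u = -2364 + 34 i \sqrt{10}$ ($u = 34 i \sqrt{10} - 2364 = -2364 + 34 i \sqrt{10} \approx -2364.0 + 107.52 i$)
$\frac{u + l}{r{\left(-30 \right)} + 1601} = \frac{\left(-2364 + 34 i \sqrt{10}\right) - 1934}{2 \left(-30\right) \left(7 - 30\right) + 1601} = \frac{-4298 + 34 i \sqrt{10}}{2 \left(-30\right) \left(-23\right) + 1601} = \frac{-4298 + 34 i \sqrt{10}}{1380 + 1601} = \frac{-4298 + 34 i \sqrt{10}}{2981} = \left(-4298 + 34 i \sqrt{10}\right) \frac{1}{2981} = - \frac{4298}{2981} + \frac{34 i \sqrt{10}}{2981}$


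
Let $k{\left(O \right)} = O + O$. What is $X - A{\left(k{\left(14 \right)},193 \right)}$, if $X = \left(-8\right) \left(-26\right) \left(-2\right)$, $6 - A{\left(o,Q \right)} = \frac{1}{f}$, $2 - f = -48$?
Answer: $- \frac{21099}{50} \approx -421.98$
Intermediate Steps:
$k{\left(O \right)} = 2 O$
$f = 50$ ($f = 2 - -48 = 2 + 48 = 50$)
$A{\left(o,Q \right)} = \frac{299}{50}$ ($A{\left(o,Q \right)} = 6 - \frac{1}{50} = \frac{299}{50}$)
$X = -416$ ($X = 208 \left(-2\right) = -416$)
$X - A{\left(k{\left(14 \right)},193 \right)} = -416 - \frac{299}{50} = - \frac{21099}{50}$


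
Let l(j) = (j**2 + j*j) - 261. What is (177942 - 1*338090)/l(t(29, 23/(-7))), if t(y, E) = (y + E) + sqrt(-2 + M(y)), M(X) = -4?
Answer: 7847252*I/(3*(-17141*I + 1680*sqrt(6))) ≈ -144.29 + 34.64*I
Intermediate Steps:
t(y, E) = E + y + I*sqrt(6) (t(y, E) = (y + E) + sqrt(-2 - 4) = (E + y) + sqrt(-6) = (E + y) + I*sqrt(6) = E + y + I*sqrt(6))
l(j) = -261 + 2*j**2 (l(j) = (j**2 + j**2) - 261 = 2*j**2 - 261 = -261 + 2*j**2)
(177942 - 1*338090)/l(t(29, 23/(-7))) = (177942 - 1*338090)/(-261 + 2*(23/(-7) + 29 + I*sqrt(6))**2) = (177942 - 338090)/(-261 + 2*(23*(-1/7) + 29 + I*sqrt(6))**2) = -160148/(-261 + 2*(-23/7 + 29 + I*sqrt(6))**2) = -160148/(-261 + 2*(180/7 + I*sqrt(6))**2)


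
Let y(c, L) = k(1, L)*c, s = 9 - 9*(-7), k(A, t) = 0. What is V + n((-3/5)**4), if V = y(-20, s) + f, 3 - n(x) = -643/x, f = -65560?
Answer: -4908242/81 ≈ -60596.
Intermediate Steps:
s = 72 (s = 9 + 63 = 72)
n(x) = 3 + 643/x (n(x) = 3 - (-643)/x = 3 + 643/x)
y(c, L) = 0 (y(c, L) = 0*c = 0)
V = -65560 (V = 0 - 65560 = -65560)
V + n((-3/5)**4) = -65560 + (3 + 643/((-3/5)**4)) = -65560 + (3 + 643/(81/625)) = -65560 + (3 + 643*(625/81)) = -65560 + (3 + 401875/81) = -65560 + 402118/81 = -4908242/81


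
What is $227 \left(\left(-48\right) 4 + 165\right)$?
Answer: $-6129$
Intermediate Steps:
$227 \left(\left(-48\right) 4 + 165\right) = 227 \left(-192 + 165\right) = 227 \left(-27\right) = -6129$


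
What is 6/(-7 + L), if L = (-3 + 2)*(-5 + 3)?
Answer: -6/5 ≈ -1.2000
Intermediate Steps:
L = 2 (L = -1*(-2) = 2)
6/(-7 + L) = 6/(-7 + 2) = 6/(-5) = -1/5*6 = -6/5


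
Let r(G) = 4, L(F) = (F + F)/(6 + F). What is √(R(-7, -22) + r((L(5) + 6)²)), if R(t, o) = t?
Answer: I*√3 ≈ 1.732*I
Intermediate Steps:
L(F) = 2*F/(6 + F) (L(F) = (2*F)/(6 + F) = 2*F/(6 + F))
√(R(-7, -22) + r((L(5) + 6)²)) = √(-7 + 4) = √(-3) = I*√3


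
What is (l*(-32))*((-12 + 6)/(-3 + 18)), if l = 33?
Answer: 2112/5 ≈ 422.40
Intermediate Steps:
(l*(-32))*((-12 + 6)/(-3 + 18)) = (33*(-32))*((-12 + 6)/(-3 + 18)) = -(-6336)/15 = -1056*(-⅖) = 2112/5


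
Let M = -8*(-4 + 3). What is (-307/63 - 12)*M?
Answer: -8504/63 ≈ -134.98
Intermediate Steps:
M = 8 (M = -8*(-1) = 8)
(-307/63 - 12)*M = (-307/63 - 12)*8 = -1063/63*8 = -8504/63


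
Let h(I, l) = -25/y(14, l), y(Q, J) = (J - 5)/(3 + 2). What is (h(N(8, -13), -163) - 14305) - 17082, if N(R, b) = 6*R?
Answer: -5272891/168 ≈ -31386.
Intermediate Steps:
y(Q, J) = -1 + J/5 (y(Q, J) = (-5 + J)/5 = (-5 + J)*(1/5) = -1 + J/5)
h(I, l) = -25/(-1 + l/5)
(h(N(8, -13), -163) - 14305) - 17082 = (-125/(-5 - 163) - 14305) - 17082 = (-125/(-168) - 14305) - 17082 = (-125*(-1/168) - 14305) - 17082 = (125/168 - 14305) - 17082 = -2403115/168 - 17082 = -5272891/168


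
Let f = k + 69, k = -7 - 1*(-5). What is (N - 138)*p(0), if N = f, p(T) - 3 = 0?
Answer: -213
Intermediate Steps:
p(T) = 3 (p(T) = 3 + 0 = 3)
k = -2 (k = -7 + 5 = -2)
f = 67 (f = -2 + 69 = 67)
N = 67
(N - 138)*p(0) = (67 - 138)*3 = -71*3 = -213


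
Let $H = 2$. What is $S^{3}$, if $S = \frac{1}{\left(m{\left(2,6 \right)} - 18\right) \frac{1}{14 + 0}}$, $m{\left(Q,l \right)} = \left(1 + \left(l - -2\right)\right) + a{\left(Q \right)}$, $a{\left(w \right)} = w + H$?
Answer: $- \frac{2744}{125} \approx -21.952$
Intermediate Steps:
$a{\left(w \right)} = 2 + w$ ($a{\left(w \right)} = w + 2 = 2 + w$)
$m{\left(Q,l \right)} = 5 + Q + l$ ($m{\left(Q,l \right)} = \left(1 + \left(l - -2\right)\right) + \left(2 + Q\right) = \left(1 + \left(l + 2\right)\right) + \left(2 + Q\right) = \left(1 + \left(2 + l\right)\right) + \left(2 + Q\right) = \left(3 + l\right) + \left(2 + Q\right) = 5 + Q + l$)
$S = - \frac{14}{5}$ ($S = \frac{1}{\left(\left(5 + 2 + 6\right) - 18\right) \frac{1}{14 + 0}} = \frac{1}{\left(13 - 18\right) \frac{1}{14}} = \frac{1}{\left(-5\right) \frac{1}{14}} = \frac{1}{- \frac{5}{14}} = - \frac{14}{5} \approx -2.8$)
$S^{3} = \left(- \frac{14}{5}\right)^{3} = - \frac{2744}{125}$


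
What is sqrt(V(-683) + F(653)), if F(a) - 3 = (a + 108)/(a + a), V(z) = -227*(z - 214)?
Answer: sqrt(347306007458)/1306 ≈ 451.25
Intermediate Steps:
V(z) = 48578 - 227*z (V(z) = -227*(-214 + z) = 48578 - 227*z)
F(a) = 3 + (108 + a)/(2*a) (F(a) = 3 + (a + 108)/(a + a) = 3 + (108 + a)/((2*a)) = 3 + (108 + a)*(1/(2*a)) = 3 + (108 + a)/(2*a))
sqrt(V(-683) + F(653)) = sqrt((48578 - 227*(-683)) + (7/2 + 54/653)) = sqrt((48578 + 155041) + (7/2 + 54*(1/653))) = sqrt(203619 + (7/2 + 54/653)) = sqrt(203619 + 4679/1306) = sqrt(265931093/1306) = sqrt(347306007458)/1306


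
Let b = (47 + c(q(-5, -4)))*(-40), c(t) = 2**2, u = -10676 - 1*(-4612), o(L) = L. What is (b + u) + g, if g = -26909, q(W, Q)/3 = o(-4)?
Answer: -35013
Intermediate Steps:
q(W, Q) = -12 (q(W, Q) = 3*(-4) = -12)
u = -6064 (u = -10676 + 4612 = -6064)
c(t) = 4
b = -2040 (b = (47 + 4)*(-40) = 51*(-40) = -2040)
(b + u) + g = (-2040 - 6064) - 26909 = -8104 - 26909 = -35013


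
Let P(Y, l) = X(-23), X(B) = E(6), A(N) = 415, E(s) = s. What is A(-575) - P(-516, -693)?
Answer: 409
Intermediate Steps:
X(B) = 6
P(Y, l) = 6
A(-575) - P(-516, -693) = 415 - 1*6 = 415 - 6 = 409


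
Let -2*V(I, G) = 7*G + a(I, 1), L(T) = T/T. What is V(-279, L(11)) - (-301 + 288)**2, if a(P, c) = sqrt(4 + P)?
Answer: -345/2 - 5*I*sqrt(11)/2 ≈ -172.5 - 8.2916*I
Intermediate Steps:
L(T) = 1
V(I, G) = -7*G/2 - sqrt(4 + I)/2 (V(I, G) = -(7*G + sqrt(4 + I))/2 = -(sqrt(4 + I) + 7*G)/2 = -7*G/2 - sqrt(4 + I)/2)
V(-279, L(11)) - (-301 + 288)**2 = (-7/2*1 - sqrt(4 - 279)/2) - (-301 + 288)**2 = (-7/2 - 5*I*sqrt(11)/2) - 1*(-13)**2 = (-7/2 - 5*I*sqrt(11)/2) - 1*169 = (-7/2 - 5*I*sqrt(11)/2) - 169 = -345/2 - 5*I*sqrt(11)/2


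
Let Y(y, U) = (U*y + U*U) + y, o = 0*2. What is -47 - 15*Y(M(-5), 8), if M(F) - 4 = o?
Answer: -1547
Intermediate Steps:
o = 0
M(F) = 4 (M(F) = 4 + 0 = 4)
Y(y, U) = y + U² + U*y (Y(y, U) = (U*y + U²) + y = (U² + U*y) + y = y + U² + U*y)
-47 - 15*Y(M(-5), 8) = -47 - 15*(4 + 8² + 8*4) = -47 - 15*(4 + 64 + 32) = -47 - 15*100 = -47 - 1500 = -1547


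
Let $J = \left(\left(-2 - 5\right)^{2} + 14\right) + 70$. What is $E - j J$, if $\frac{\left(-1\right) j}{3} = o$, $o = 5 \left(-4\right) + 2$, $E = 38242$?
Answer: $31060$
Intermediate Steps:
$o = -18$ ($o = -20 + 2 = -18$)
$j = 54$ ($j = \left(-3\right) \left(-18\right) = 54$)
$J = 133$ ($J = \left(\left(-7\right)^{2} + 14\right) + 70 = \left(49 + 14\right) + 70 = 63 + 70 = 133$)
$E - j J = 38242 - 54 \cdot 133 = 38242 - 7182 = 31060$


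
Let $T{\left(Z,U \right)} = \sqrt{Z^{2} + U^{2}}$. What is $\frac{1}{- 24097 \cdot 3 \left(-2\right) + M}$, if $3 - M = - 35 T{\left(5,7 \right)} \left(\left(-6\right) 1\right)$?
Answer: $\frac{459}{66354155} + \frac{2 \sqrt{74}}{199062465} \approx 7.0039 \cdot 10^{-6}$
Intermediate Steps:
$T{\left(Z,U \right)} = \sqrt{U^{2} + Z^{2}}$
$M = 3 - 210 \sqrt{74}$ ($M = 3 - - 35 \sqrt{7^{2} + 5^{2}} \left(\left(-6\right) 1\right) = 3 - - 35 \sqrt{49 + 25} \left(-6\right) = 3 - - 35 \sqrt{74} \left(-6\right) = 3 - 210 \sqrt{74} \approx -1803.5$)
$\frac{1}{- 24097 \cdot 3 \left(-2\right) + M} = \frac{1}{- 24097 \cdot 3 \left(-2\right) + \left(3 - 210 \sqrt{74}\right)} = \frac{1}{\left(-24097\right) \left(-6\right) + \left(3 - 210 \sqrt{74}\right)} = \frac{1}{144582 + \left(3 - 210 \sqrt{74}\right)} = \frac{1}{144585 - 210 \sqrt{74}}$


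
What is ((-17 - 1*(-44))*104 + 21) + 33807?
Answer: 36636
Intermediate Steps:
((-17 - 1*(-44))*104 + 21) + 33807 = ((-17 + 44)*104 + 21) + 33807 = (27*104 + 21) + 33807 = (2808 + 21) + 33807 = 2829 + 33807 = 36636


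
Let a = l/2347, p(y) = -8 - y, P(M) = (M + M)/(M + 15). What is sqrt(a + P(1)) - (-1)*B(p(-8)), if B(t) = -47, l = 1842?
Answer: -47 + sqrt(80187602)/9388 ≈ -46.046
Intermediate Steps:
P(M) = 2*M/(15 + M) (P(M) = (2*M)/(15 + M) = 2*M/(15 + M))
a = 1842/2347 ≈ 0.78483
sqrt(a + P(1)) - (-1)*B(p(-8)) = sqrt(1842/2347 + 2*1/(15 + 1)) - (-1)*(-47) = sqrt(1842/2347 + 2*1/16) - 1*47 = sqrt(1842/2347 + 2*1*(1/16)) - 47 = sqrt(1842/2347 + 1/8) - 47 = sqrt(17083/18776) - 47 = sqrt(80187602)/9388 - 47 = -47 + sqrt(80187602)/9388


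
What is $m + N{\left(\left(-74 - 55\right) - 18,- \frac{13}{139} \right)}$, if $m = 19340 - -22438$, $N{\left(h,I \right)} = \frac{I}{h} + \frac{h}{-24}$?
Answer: $\frac{6830200313}{163464} \approx 41784.0$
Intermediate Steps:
$N{\left(h,I \right)} = - \frac{h}{24} + \frac{I}{h}$ ($N{\left(h,I \right)} = \frac{I}{h} + h \left(- \frac{1}{24}\right) = \frac{I}{h} - \frac{h}{24} = - \frac{h}{24} + \frac{I}{h}$)
$m = 41778$ ($m = 19340 + 22438 = 41778$)
$m + N{\left(\left(-74 - 55\right) - 18,- \frac{13}{139} \right)} = 41778 - \left(\frac{\left(-74 - 55\right) - 18}{24} - \frac{\left(-13\right) \frac{1}{139}}{\left(-74 - 55\right) - 18}\right) = 41778 - \left(\frac{-129 - 18}{24} - \frac{\left(-13\right) \frac{1}{139}}{-129 - 18}\right) = 41778 - \left(- \frac{49}{8} + \frac{13}{139 \left(-147\right)}\right) = 41778 + \left(\frac{49}{8} - - \frac{13}{20433}\right) = 41778 + \left(\frac{49}{8} + \frac{13}{20433}\right) = 41778 + \frac{1001321}{163464} = \frac{6830200313}{163464}$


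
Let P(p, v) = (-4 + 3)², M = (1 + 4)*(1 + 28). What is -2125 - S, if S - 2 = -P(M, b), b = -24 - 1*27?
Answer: -2126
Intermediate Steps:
b = -51 (b = -24 - 27 = -51)
M = 145 (M = 5*29 = 145)
P(p, v) = 1 (P(p, v) = (-1)² = 1)
S = 1 (S = 2 - 1*1 = 2 - 1 = 1)
-2125 - S = -2125 - 1*1 = -2125 - 1 = -2126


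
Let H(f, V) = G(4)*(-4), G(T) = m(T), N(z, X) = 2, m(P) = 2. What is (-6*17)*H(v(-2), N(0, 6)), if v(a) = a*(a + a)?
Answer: 816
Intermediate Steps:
G(T) = 2
v(a) = 2*a**2 (v(a) = a*(2*a) = 2*a**2)
H(f, V) = -8 (H(f, V) = 2*(-4) = -8)
(-6*17)*H(v(-2), N(0, 6)) = -6*17*(-8) = -102*(-8) = 816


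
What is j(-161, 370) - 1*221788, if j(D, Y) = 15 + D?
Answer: -221934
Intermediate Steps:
j(-161, 370) - 1*221788 = (15 - 161) - 1*221788 = -146 - 221788 = -221934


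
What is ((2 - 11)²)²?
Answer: 6561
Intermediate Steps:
((2 - 11)²)² = ((-9)²)² = 81² = 6561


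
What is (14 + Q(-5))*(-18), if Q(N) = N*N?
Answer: -702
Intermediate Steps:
Q(N) = N**2
(14 + Q(-5))*(-18) = (14 + (-5)**2)*(-18) = (14 + 25)*(-18) = 39*(-18) = -702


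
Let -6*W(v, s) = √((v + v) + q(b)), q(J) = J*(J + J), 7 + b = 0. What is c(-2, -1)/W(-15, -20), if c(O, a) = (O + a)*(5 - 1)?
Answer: 36*√17/17 ≈ 8.7313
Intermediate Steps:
b = -7 (b = -7 + 0 = -7)
q(J) = 2*J² (q(J) = J*(2*J) = 2*J²)
c(O, a) = 4*O + 4*a (c(O, a) = (O + a)*4 = 4*O + 4*a)
W(v, s) = -√(98 + 2*v)/6 (W(v, s) = -√((v + v) + 2*(-7)²)/6 = -√(2*v + 2*49)/6 = -√(2*v + 98)/6 = -√(98 + 2*v)/6)
c(-2, -1)/W(-15, -20) = (4*(-2) + 4*(-1))/((-√(98 + 2*(-15))/6)) = (-8 - 4)/((-√(98 - 30)/6)) = -12*(-3*√17/17) = -(-36)*√17/17 = 36*√17/17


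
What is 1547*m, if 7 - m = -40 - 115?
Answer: 250614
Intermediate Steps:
m = 162 (m = 7 - (-40 - 115) = 7 - 1*(-155) = 7 + 155 = 162)
1547*m = 1547*162 = 250614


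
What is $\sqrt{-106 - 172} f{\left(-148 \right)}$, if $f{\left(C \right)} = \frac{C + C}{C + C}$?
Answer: $i \sqrt{278} \approx 16.673 i$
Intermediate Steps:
$f{\left(C \right)} = 1$ ($f{\left(C \right)} = \frac{2 C}{2 C} = 2 C \frac{1}{2 C} = 1$)
$\sqrt{-106 - 172} f{\left(-148 \right)} = \sqrt{-106 - 172} \cdot 1 = \sqrt{-278} \cdot 1 = i \sqrt{278} \cdot 1 = i \sqrt{278}$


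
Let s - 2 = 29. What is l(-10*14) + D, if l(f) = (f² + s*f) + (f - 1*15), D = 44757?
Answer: 59862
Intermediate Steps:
s = 31 (s = 2 + 29 = 31)
l(f) = -15 + f² + 32*f (l(f) = (f² + 31*f) + (f - 1*15) = (f² + 31*f) + (f - 15) = (f² + 31*f) + (-15 + f) = -15 + f² + 32*f)
l(-10*14) + D = (-15 + (-10*14)² + 32*(-10*14)) + 44757 = (-15 + (-140)² + 32*(-140)) + 44757 = (-15 + 19600 - 4480) + 44757 = 15105 + 44757 = 59862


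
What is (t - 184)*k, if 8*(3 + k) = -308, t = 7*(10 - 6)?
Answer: 6474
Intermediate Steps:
t = 28 (t = 7*4 = 28)
k = -83/2 (k = -3 + (⅛)*(-308) = -3 - 77/2 = -83/2 ≈ -41.500)
(t - 184)*k = (28 - 184)*(-83/2) = -156*(-83/2) = 6474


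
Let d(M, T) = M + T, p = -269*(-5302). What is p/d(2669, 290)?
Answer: 482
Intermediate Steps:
p = 1426238
p/d(2669, 290) = 1426238/(2669 + 290) = 1426238/2959 = 1426238*(1/2959) = 482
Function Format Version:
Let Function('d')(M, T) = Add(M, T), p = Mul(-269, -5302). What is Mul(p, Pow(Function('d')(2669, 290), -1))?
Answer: 482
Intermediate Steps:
p = 1426238
Mul(p, Pow(Function('d')(2669, 290), -1)) = Mul(1426238, Pow(Add(2669, 290), -1)) = Mul(1426238, Pow(2959, -1)) = Mul(1426238, Rational(1, 2959)) = 482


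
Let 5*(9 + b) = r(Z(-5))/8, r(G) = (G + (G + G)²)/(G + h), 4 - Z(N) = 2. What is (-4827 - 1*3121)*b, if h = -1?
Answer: 339777/5 ≈ 67955.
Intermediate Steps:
Z(N) = 2 (Z(N) = 4 - 1*2 = 4 - 2 = 2)
r(G) = (G + 4*G²)/(-1 + G) (r(G) = (G + (G + G)²)/(G - 1) = (G + (2*G)²)/(-1 + G) = (G + 4*G²)/(-1 + G))
b = -171/20 (b = -9 + ((2*(1 + 4*2)/(-1 + 2))/8)/5 = -9 + ((2*(1 + 8)/1)*(⅛))/5 = -9 + ((2*1*9)*(⅛))/5 = -9 + (18*(⅛))/5 = -9 + (⅕)*(9/4) = -9 + 9/20 = -171/20 ≈ -8.5500)
(-4827 - 1*3121)*b = (-4827 - 1*3121)*(-171/20) = (-4827 - 3121)*(-171/20) = -7948*(-171/20) = 339777/5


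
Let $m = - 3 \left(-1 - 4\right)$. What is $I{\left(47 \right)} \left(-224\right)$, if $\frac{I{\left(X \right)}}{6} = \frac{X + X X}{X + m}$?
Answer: $- \frac{1516032}{31} \approx -48904.0$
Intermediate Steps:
$m = 15$ ($m = \left(-3\right) \left(-5\right) = 15$)
$I{\left(X \right)} = \frac{6 \left(X + X^{2}\right)}{15 + X}$ ($I{\left(X \right)} = 6 \frac{X + X X}{X + 15} = 6 \frac{X + X^{2}}{15 + X} = \frac{6 \left(X + X^{2}\right)}{15 + X}$)
$I{\left(47 \right)} \left(-224\right) = 6 \cdot 47 \frac{1}{15 + 47} \left(1 + 47\right) \left(-224\right) = 6 \cdot 47 \cdot \frac{1}{62} \cdot 48 \left(-224\right) = \frac{6768}{31} \left(-224\right) = - \frac{1516032}{31}$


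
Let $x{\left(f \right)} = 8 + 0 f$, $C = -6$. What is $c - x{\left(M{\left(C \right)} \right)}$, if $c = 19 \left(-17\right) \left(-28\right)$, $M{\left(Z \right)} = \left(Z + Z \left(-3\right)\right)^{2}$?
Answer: $9036$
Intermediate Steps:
$M{\left(Z \right)} = 4 Z^{2}$ ($M{\left(Z \right)} = \left(Z - 3 Z\right)^{2} = \left(- 2 Z\right)^{2} = 4 Z^{2}$)
$c = 9044$ ($c = \left(-323\right) \left(-28\right) = 9044$)
$x{\left(f \right)} = 8$ ($x{\left(f \right)} = 8 + 0 = 8$)
$c - x{\left(M{\left(C \right)} \right)} = 9044 - 8 = 9036$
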